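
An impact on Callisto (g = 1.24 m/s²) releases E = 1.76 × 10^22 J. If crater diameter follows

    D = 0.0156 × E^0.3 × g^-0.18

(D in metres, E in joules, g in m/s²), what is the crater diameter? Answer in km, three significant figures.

D ≈ 70.8 km

E^0.3 = (1.76 × 10^22)^0.3 = 4.717 × 10^6
g^-0.18 = 1.24^-0.18 = 0.9620
D = 0.0156 × 4.717 × 10^6 × 0.9620 = 70789 m
   = 70.79 km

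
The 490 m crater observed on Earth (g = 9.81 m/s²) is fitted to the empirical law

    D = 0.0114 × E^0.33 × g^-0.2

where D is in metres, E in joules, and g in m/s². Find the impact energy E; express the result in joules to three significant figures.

E ≈ 4.38 × 10^14 J

Rearranging: E = [D / (0.0114 · g^-0.2)]^(1/0.33).
g^-0.2 = 9.81^-0.2 = 0.6334
D / (0.0114 × 0.6334) = 490 / (7.221 × 10^-3) = 6.786 × 10^4
E = (6.786 × 10^4)^3.0303 = 4.378 × 10^14 J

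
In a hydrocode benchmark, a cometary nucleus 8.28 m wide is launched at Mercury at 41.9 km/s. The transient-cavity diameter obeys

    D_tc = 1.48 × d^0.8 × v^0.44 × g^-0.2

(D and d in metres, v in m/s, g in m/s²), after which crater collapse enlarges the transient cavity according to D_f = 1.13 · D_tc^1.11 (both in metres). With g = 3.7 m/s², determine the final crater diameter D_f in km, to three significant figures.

v = 41900 m/s.
d^0.8 = 8.28^0.8 = 5.425
v^0.44 = 41900^0.44 = 108.1
g^-0.2 = 3.7^-0.2 = 0.7698
D_tc = 1.48 × 5.425 × 108.1 × 0.7698 = 668.1 m
D_f = 1.13 × (668.1)^1.11 = 1544 m
     = 1.544 km

D_f ≈ 1.54 km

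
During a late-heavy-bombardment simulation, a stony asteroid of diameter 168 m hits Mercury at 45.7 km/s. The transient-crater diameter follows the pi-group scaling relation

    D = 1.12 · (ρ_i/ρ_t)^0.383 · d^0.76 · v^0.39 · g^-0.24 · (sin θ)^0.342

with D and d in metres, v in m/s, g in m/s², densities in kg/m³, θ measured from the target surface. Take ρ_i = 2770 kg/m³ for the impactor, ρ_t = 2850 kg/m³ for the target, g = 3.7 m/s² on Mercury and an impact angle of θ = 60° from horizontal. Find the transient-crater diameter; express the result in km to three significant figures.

In SI units: v = 45700 m/s.
(ρ_i/ρ_t)^0.383 = (2770/2850)^0.383 = 0.9892
d^0.76 = 168^0.76 = 49.12
v^0.39 = 45700^0.39 = 65.67
g^-0.24 = 3.7^-0.24 = 0.7305
(sin 60°)^0.342 = 0.8660^0.342 = 0.9520
D = 1.12 × 0.9892 × 49.12 × 65.67 × 0.7305 × 0.9520 = 2485 m
   = 2.485 km

D ≈ 2.49 km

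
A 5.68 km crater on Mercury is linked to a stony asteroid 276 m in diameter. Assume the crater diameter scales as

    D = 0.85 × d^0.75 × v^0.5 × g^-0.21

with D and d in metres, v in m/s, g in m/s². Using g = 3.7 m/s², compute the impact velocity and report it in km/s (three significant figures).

v ≈ 16.9 km/s

Rearranging for v: v = [D / (0.85 · 276^0.75 · 3.7^-0.21)]^(1/0.5).
D = 5680 m.
276^0.75 = 67.71
3.7^-0.21 = 0.7598
Denominator = 0.85 × 67.71 × 0.7598 = 43.73
D / 43.73 = 5680 / 43.73 = 129.9
v = 129.9^(1/0.5) = 129.9^2 = 16874 m/s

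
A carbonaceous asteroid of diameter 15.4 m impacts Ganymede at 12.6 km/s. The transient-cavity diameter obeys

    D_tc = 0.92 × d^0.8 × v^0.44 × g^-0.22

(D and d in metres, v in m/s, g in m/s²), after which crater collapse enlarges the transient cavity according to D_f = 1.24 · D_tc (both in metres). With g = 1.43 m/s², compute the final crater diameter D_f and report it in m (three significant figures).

D_f ≈ 599 m

v = 12600 m/s.
d^0.8 = 15.4^0.8 = 8.913
v^0.44 = 12600^0.44 = 63.70
g^-0.22 = 1.43^-0.22 = 0.9243
D_tc = 0.92 × 8.913 × 63.70 × 0.9243 = 482.8 m
D_f = 1.24 × 482.8 = 598.7 m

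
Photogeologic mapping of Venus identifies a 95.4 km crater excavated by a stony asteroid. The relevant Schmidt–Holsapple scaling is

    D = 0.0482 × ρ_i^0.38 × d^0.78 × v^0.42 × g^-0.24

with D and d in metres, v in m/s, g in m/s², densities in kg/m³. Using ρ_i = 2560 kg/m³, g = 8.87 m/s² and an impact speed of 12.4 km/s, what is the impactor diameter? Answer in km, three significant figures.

Rearranging for d: d = [D / (0.0482 · 2560^0.38 · 12400^0.42 · 8.87^-0.24)]^(1/0.78).
D = 95400 m.
2560^0.38 = 19.73
12400^0.42 = 52.39
8.87^-0.24 = 0.5922
Denominator = 0.0482 × 19.73 × 52.39 × 0.5922 = 29.50
D / 29.50 = 95400 / 29.50 = 3234
d = 3234^(1/0.78) = 3234^1.2821 = 31611 m

d ≈ 31.6 km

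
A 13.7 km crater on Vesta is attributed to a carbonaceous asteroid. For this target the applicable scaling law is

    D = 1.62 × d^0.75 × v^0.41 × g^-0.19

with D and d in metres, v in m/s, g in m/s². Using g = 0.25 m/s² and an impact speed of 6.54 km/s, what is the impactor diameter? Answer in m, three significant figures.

d ≈ 995 m

Rearranging for d: d = [D / (1.62 · 6540^0.41 · 0.25^-0.19)]^(1/0.75).
D = 13700 m.
6540^0.41 = 36.68
0.25^-0.19 = 1.301
Denominator = 1.62 × 36.68 × 1.301 = 77.31
D / 77.31 = 13700 / 77.31 = 177.2
d = 177.2^(1/0.75) = 177.2^1.3333 = 995.1 m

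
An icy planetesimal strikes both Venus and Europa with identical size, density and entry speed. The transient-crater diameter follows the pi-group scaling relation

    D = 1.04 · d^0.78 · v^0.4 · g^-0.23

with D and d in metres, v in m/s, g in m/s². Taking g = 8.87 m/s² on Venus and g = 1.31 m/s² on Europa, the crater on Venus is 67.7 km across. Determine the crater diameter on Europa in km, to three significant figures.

D ≈ 105 km

All impactor-dependent factors cancel in the ratio, leaving D_Europa/D_Venus = (g_Europa/g_Venus)^-0.23.
(1.31/8.87)^-0.23 = 0.1477^-0.23 = 1.553
D_Europa = 1.553 × 67.7 km = 105 km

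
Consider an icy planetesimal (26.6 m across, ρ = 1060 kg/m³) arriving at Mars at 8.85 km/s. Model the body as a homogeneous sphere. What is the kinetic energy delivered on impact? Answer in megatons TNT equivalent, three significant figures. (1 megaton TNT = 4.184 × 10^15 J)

v = 8850 m/s.
Mass m = (π/6) ρ d³ = (π/6) × 1060 × (26.6)³ = 1.045 × 10^7 kg
E = ½ m v² = 0.5 × 1.045 × 10^7 × (8850)² = 4.092 × 10^14 J
   = 4.092 × 10^14 / 4.184×10^15 = 0.09780 Mt

E ≈ 0.0978 Mt TNT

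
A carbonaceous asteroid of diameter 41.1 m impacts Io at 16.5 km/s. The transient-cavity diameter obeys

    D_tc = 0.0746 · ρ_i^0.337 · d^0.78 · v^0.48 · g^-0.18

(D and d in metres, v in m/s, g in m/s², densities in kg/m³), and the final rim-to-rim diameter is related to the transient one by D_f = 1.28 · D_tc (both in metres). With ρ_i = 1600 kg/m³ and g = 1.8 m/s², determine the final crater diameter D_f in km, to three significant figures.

v = 16500 m/s.
ρ_i^0.337 = 1600^0.337 = 12.02
d^0.78 = 41.1^0.78 = 18.15
v^0.48 = 16500^0.48 = 105.8
g^-0.18 = 1.8^-0.18 = 0.8996
D_tc = 0.0746 × 12.02 × 18.15 × 105.8 × 0.8996 = 1549 m
D_f = 1.28 × 1549 = 1983 m
     = 1.983 km

D_f ≈ 1.98 km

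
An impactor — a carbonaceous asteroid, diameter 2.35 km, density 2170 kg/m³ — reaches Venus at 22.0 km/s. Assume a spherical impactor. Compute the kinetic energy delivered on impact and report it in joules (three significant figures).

d = 2350 m; v = 22000 m/s.
Mass m = (π/6) ρ d³ = (π/6) × 2170 × (2350)³ = 1.475 × 10^13 kg
E = ½ m v² = 0.5 × 1.475 × 10^13 × (22000)² = 3.570 × 10^21 J

E ≈ 3.57 × 10^21 J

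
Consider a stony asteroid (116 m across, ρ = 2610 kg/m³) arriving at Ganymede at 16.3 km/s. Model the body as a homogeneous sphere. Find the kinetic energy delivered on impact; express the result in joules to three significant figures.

v = 16300 m/s.
Mass m = (π/6) ρ d³ = (π/6) × 2610 × (116)³ = 2.133 × 10^9 kg
E = ½ m v² = 0.5 × 2.133 × 10^9 × (16300)² = 2.834 × 10^17 J

E ≈ 2.83 × 10^17 J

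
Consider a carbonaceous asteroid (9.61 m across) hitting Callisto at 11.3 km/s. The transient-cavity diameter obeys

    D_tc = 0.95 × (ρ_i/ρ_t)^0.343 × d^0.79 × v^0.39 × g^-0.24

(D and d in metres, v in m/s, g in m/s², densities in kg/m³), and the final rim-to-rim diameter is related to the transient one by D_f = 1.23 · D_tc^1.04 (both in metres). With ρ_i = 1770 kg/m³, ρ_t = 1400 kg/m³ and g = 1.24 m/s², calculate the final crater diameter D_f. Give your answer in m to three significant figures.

D_f ≈ 340 m

v = 11300 m/s.
(ρ_i/ρ_t)^0.343 = (1770/1400)^0.343 = 1.084
d^0.79 = 9.61^0.79 = 5.975
v^0.39 = 11300^0.39 = 38.08
g^-0.24 = 1.24^-0.24 = 0.9497
D_tc = 0.95 × 1.084 × 5.975 × 38.08 × 0.9497 = 222.5 m
D_f = 1.23 × (222.5)^1.04 = 339.7 m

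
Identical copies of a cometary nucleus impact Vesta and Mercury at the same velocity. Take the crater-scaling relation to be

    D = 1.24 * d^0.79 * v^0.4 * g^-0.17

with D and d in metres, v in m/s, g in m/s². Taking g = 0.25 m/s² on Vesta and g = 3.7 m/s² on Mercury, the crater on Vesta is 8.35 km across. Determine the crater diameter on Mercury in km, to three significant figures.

All impactor-dependent factors cancel in the ratio, leaving D_Mercury/D_Vesta = (g_Mercury/g_Vesta)^-0.17.
(3.7/0.25)^-0.17 = 14.80^-0.17 = 0.6325
D_Mercury = 0.6325 × 8.35 km = 5.28 km

D ≈ 5.28 km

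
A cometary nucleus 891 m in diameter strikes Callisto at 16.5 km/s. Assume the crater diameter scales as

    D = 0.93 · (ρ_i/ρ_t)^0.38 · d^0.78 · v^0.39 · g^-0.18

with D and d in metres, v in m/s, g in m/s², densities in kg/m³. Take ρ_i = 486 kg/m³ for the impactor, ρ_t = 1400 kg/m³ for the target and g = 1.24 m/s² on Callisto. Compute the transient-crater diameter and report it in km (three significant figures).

In SI units: v = 16500 m/s.
(ρ_i/ρ_t)^0.38 = (486/1400)^0.38 = 0.6689
d^0.78 = 891^0.78 = 199.9
v^0.39 = 16500^0.39 = 44.14
g^-0.18 = 1.24^-0.18 = 0.9620
D = 0.93 × 0.6689 × 199.9 × 44.14 × 0.9620 = 5280 m
   = 5.280 km

D ≈ 5.28 km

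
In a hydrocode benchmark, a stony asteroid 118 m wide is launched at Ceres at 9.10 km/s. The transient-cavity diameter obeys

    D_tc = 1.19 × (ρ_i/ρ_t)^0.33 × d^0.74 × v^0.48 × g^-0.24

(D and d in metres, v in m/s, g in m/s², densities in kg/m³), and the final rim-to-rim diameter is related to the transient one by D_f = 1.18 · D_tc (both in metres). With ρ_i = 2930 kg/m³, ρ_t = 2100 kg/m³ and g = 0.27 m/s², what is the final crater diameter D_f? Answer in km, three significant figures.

D_f ≈ 5.82 km

v = 9100 m/s.
(ρ_i/ρ_t)^0.33 = (2930/2100)^0.33 = 1.116
d^0.74 = 118^0.74 = 34.13
v^0.48 = 9100^0.48 = 79.50
g^-0.24 = 0.27^-0.24 = 1.369
D_tc = 1.19 × 1.116 × 34.13 × 79.50 × 1.369 = 4933 m
D_f = 1.18 × 4933 = 5821 m
     = 5.821 km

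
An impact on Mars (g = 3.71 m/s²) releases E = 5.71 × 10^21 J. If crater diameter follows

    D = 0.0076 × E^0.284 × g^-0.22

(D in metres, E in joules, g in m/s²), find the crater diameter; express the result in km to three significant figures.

D ≈ 8.60 km

E^0.284 = (5.71 × 10^21)^0.284 = 1.510 × 10^6
g^-0.22 = 3.71^-0.22 = 0.7494
D = 0.0076 × 1.510 × 10^6 × 0.7494 = 8600 m
   = 8.600 km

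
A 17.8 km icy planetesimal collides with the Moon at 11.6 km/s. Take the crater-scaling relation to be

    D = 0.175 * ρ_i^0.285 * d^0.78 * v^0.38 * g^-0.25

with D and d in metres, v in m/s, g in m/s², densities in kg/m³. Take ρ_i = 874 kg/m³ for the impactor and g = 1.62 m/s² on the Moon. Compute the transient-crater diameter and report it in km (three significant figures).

D ≈ 77.4 km

In SI units: d = 17800 m, v = 11600 m/s.
ρ_i^0.285 = 874^0.285 = 6.892
d^0.78 = 17800^0.78 = 2067
v^0.38 = 11600^0.38 = 35.03
g^-0.25 = 1.62^-0.25 = 0.8864
D = 0.175 × 6.892 × 2067 × 35.03 × 0.8864 = 77409 m
   = 77.41 km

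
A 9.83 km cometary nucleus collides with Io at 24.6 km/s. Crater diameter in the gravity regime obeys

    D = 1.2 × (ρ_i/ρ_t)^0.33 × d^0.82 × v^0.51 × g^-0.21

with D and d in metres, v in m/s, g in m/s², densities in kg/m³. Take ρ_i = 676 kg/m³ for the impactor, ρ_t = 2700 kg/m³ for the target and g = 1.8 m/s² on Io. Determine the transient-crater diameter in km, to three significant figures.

In SI units: d = 9830 m, v = 24600 m/s.
(ρ_i/ρ_t)^0.33 = (676/2700)^0.33 = 0.6332
d^0.82 = 9830^0.82 = 1879
v^0.51 = 24600^0.51 = 173.5
g^-0.21 = 1.8^-0.21 = 0.8839
D = 1.2 × 0.6332 × 1879 × 173.5 × 0.8839 = 2.190 × 10^5 m
   = 219.0 km

D ≈ 219 km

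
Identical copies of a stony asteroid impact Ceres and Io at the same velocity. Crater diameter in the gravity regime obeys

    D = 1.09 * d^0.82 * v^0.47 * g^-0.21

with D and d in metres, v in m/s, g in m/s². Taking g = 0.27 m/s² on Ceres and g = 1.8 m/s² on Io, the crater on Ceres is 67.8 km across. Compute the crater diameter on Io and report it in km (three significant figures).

D ≈ 45.5 km

All impactor-dependent factors cancel in the ratio, leaving D_Io/D_Ceres = (g_Io/g_Ceres)^-0.21.
(1.8/0.27)^-0.21 = 6.667^-0.21 = 0.6714
D_Io = 0.6714 × 67.8 km = 45.5 km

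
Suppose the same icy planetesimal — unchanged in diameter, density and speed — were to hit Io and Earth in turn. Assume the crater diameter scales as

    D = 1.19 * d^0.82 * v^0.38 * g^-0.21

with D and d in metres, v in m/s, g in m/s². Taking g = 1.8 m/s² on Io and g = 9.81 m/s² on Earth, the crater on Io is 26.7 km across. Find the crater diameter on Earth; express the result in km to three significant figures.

D ≈ 18.7 km

All impactor-dependent factors cancel in the ratio, leaving D_Earth/D_Io = (g_Earth/g_Io)^-0.21.
(9.81/1.8)^-0.21 = 5.450^-0.21 = 0.7004
D_Earth = 0.7004 × 26.7 km = 18.7 km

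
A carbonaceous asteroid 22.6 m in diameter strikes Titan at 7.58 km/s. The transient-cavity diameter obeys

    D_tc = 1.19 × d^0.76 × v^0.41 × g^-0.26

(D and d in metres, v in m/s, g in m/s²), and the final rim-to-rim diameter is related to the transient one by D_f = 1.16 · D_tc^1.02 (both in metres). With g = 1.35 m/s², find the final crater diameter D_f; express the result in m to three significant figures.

D_f ≈ 601 m

v = 7580 m/s.
d^0.76 = 22.6^0.76 = 10.69
v^0.41 = 7580^0.41 = 38.96
g^-0.26 = 1.35^-0.26 = 0.9249
D_tc = 1.19 × 10.69 × 38.96 × 0.9249 = 458.4 m
D_f = 1.16 × (458.4)^1.02 = 601.1 m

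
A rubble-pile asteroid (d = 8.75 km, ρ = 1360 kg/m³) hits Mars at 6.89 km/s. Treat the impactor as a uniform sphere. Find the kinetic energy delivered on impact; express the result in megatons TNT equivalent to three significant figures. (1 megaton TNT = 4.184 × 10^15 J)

E ≈ 2.71 × 10^6 Mt TNT

d = 8750 m; v = 6890 m/s.
Mass m = (π/6) ρ d³ = (π/6) × 1360 × (8750)³ = 4.770 × 10^14 kg
E = ½ m v² = 0.5 × 4.770 × 10^14 × (6890)² = 1.132 × 10^22 J
   = 1.132 × 10^22 / 4.184×10^15 = 2.706 × 10^6 Mt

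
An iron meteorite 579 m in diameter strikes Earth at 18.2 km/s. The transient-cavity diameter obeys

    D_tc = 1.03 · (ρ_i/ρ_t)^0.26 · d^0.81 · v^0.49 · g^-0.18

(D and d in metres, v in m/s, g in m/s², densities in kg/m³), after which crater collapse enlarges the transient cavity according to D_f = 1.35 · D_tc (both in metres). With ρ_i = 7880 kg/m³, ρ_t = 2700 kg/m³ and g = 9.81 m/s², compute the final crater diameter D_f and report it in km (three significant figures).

D_f ≈ 25.8 km

v = 18200 m/s.
(ρ_i/ρ_t)^0.26 = (7880/2700)^0.26 = 1.321
d^0.81 = 579^0.81 = 172.9
v^0.49 = 18200^0.49 = 122.3
g^-0.18 = 9.81^-0.18 = 0.6630
D_tc = 1.03 × 1.321 × 172.9 × 122.3 × 0.6630 = 19080 m
D_f = 1.35 × 19080 = 25758 m
     = 25.76 km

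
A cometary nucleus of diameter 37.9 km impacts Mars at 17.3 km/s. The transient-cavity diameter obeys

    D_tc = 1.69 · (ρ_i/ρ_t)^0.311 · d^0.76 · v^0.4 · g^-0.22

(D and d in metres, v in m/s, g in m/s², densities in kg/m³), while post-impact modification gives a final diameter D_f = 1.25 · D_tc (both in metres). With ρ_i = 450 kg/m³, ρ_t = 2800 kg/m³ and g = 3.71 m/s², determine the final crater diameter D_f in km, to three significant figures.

In SI: d = 37900 m, v = 17300 m/s.
(ρ_i/ρ_t)^0.311 = (450/2800)^0.311 = 0.5663
d^0.76 = 37900^0.76 = 3018
v^0.4 = 17300^0.4 = 49.57
g^-0.22 = 3.71^-0.22 = 0.7494
D_tc = 1.69 × 0.5663 × 3018 × 49.57 × 0.7494 = 1.073 × 10^5 m
D_f = 1.25 × 1.073 × 10^5 = 1.341 × 10^5 m
     = 134.1 km

D_f ≈ 134 km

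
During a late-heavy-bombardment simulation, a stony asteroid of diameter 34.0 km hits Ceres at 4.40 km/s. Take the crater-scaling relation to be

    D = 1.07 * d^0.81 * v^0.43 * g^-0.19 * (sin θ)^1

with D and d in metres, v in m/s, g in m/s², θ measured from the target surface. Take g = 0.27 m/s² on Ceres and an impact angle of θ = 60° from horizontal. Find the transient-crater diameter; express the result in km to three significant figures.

D ≈ 205 km

In SI units: d = 34000 m, v = 4400 m/s.
d^0.81 = 34000^0.81 = 4683
v^0.43 = 4400^0.43 = 36.87
g^-0.19 = 0.27^-0.19 = 1.282
(sin 60°)^1 = 0.8660^1 = 0.8660
D = 1.07 × 4683 × 36.87 × 1.282 × 0.8660 = 2.051 × 10^5 m
   = 205.1 km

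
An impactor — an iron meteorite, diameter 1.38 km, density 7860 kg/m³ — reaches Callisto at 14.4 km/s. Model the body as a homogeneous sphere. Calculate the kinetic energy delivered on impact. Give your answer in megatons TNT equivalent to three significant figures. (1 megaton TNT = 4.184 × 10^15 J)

E ≈ 2.68 × 10^5 Mt TNT

d = 1380 m; v = 14400 m/s.
Mass m = (π/6) ρ d³ = (π/6) × 7860 × (1380)³ = 1.082 × 10^13 kg
E = ½ m v² = 0.5 × 1.082 × 10^13 × (14400)² = 1.122 × 10^21 J
   = 1.122 × 10^21 / 4.184×10^15 = 2.682 × 10^5 Mt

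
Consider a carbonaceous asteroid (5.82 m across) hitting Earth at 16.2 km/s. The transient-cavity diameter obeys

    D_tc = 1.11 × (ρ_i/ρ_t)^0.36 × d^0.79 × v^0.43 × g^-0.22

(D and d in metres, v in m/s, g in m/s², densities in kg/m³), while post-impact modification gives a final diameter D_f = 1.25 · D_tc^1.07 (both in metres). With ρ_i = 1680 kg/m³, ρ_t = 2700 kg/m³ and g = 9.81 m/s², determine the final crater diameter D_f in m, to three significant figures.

D_f ≈ 261 m

v = 16200 m/s.
(ρ_i/ρ_t)^0.36 = (1680/2700)^0.36 = 0.8430
d^0.79 = 5.82^0.79 = 4.021
v^0.43 = 16200^0.43 = 64.58
g^-0.22 = 9.81^-0.22 = 0.6051
D_tc = 1.11 × 0.8430 × 4.021 × 64.58 × 0.6051 = 147.0 m
D_f = 1.25 × (147.0)^1.07 = 260.6 m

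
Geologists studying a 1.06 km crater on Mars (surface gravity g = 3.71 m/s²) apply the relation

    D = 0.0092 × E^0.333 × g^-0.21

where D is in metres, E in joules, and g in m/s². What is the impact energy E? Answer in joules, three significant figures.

Rearranging: E = [D / (0.0092 · g^-0.21)]^(1/0.333).
D = 1060 m.
g^-0.21 = 3.71^-0.21 = 0.7593
D / (0.0092 × 0.7593) = 1060 / (6.986 × 10^-3) = 1.517 × 10^5
E = (1.517 × 10^5)^3.003 = 3.618 × 10^15 J

E ≈ 3.62 × 10^15 J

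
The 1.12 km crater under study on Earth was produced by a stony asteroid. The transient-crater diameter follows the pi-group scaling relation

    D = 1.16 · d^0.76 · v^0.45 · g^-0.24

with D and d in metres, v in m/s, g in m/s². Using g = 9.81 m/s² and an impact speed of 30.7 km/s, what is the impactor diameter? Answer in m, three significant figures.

Rearranging for d: d = [D / (1.16 · 30700^0.45 · 9.81^-0.24)]^(1/0.76).
D = 1120 m.
30700^0.45 = 104.5
9.81^-0.24 = 0.5781
Denominator = 1.16 × 104.5 × 0.5781 = 70.08
D / 70.08 = 1120 / 70.08 = 15.98
d = 15.98^(1/0.76) = 15.98^1.3158 = 38.34 m

d ≈ 38.3 m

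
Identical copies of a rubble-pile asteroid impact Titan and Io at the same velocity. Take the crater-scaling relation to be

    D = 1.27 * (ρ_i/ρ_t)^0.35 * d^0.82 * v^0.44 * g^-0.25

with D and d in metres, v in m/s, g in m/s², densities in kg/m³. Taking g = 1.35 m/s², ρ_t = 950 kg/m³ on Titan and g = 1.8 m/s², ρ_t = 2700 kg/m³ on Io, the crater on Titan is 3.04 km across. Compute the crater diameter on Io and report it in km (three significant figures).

D ≈ 1.96 km

The impactor-only factors (d, v, ρ_i) cancel in the ratio, leaving D_Io/D_Titan = (g_Io/g_Titan)^-0.25 · (ρ_t,Titan/ρ_t,Io)^0.35.
(1.8/1.35)^-0.25 = 1.333^-0.25 = 0.9307
(950/2700)^0.35 = 0.3519^0.35 = 0.6938
Ratio = 0.9307 × 0.6938 = 0.6457
D_Io = 0.6457 × 3.04 km = 1.96 km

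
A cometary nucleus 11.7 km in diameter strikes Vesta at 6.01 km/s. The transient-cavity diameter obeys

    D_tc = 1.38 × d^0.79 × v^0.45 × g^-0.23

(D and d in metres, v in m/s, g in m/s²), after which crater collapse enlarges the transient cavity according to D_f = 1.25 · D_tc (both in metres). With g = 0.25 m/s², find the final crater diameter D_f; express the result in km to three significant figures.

D_f ≈ 195 km

In SI: d = 11700 m, v = 6010 m/s.
d^0.79 = 11700^0.79 = 1636
v^0.45 = 6010^0.45 = 50.18
g^-0.23 = 0.25^-0.23 = 1.376
D_tc = 1.38 × 1636 × 50.18 × 1.376 = 1.559 × 10^5 m
D_f = 1.25 × 1.559 × 10^5 = 1.949 × 10^5 m
     = 194.9 km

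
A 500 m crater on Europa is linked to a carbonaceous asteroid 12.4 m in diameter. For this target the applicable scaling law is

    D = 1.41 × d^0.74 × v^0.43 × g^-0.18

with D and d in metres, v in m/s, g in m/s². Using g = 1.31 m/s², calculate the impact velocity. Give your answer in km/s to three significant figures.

v ≈ 12.5 km/s

Rearranging for v: v = [D / (1.41 · 12.4^0.74 · 1.31^-0.18)]^(1/0.43).
12.4^0.74 = 6.444
1.31^-0.18 = 0.9526
Denominator = 1.41 × 6.444 × 0.9526 = 8.655
D / 8.655 = 500 / 8.655 = 57.77
v = 57.77^(1/0.43) = 57.77^2.3256 = 12503 m/s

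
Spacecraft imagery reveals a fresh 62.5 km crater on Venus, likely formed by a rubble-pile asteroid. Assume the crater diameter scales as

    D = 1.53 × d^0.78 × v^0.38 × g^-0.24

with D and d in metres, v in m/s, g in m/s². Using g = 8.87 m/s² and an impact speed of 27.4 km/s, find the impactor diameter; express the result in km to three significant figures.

d ≈ 11.0 km

Rearranging for d: d = [D / (1.53 · 27400^0.38 · 8.87^-0.24)]^(1/0.78).
D = 62500 m.
27400^0.38 = 48.57
8.87^-0.24 = 0.5922
Denominator = 1.53 × 48.57 × 0.5922 = 44.01
D / 44.01 = 62500 / 44.01 = 1420
d = 1420^(1/0.78) = 1420^1.2821 = 11004 m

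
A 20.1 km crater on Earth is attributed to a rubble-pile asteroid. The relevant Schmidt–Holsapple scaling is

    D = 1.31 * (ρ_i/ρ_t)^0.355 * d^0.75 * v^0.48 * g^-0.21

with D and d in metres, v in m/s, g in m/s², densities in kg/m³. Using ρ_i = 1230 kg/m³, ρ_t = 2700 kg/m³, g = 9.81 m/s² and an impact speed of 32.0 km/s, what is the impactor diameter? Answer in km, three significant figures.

d ≈ 1.37 km

Rearranging for d: d = [D / (1.31 · (1230/2700)^0.355 · 32000^0.48 · 9.81^-0.21)]^(1/0.75).
D = 20100 m.
(1230/2700)^0.355 = 0.7565
32000^0.48 = 145.4
9.81^-0.21 = 0.6191
Denominator = 1.31 × 0.7565 × 145.4 × 0.6191 = 89.21
D / 89.21 = 20100 / 89.21 = 225.3
d = 225.3^(1/0.75) = 225.3^1.3333 = 1371 m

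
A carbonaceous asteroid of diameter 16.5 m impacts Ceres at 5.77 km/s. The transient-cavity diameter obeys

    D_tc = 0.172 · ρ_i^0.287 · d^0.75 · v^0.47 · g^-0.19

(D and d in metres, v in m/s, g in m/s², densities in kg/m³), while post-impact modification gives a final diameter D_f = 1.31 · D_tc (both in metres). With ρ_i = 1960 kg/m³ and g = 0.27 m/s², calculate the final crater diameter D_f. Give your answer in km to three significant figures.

v = 5770 m/s.
ρ_i^0.287 = 1960^0.287 = 8.808
d^0.75 = 16.5^0.75 = 8.187
v^0.47 = 5770^0.47 = 58.58
g^-0.19 = 0.27^-0.19 = 1.282
D_tc = 0.172 × 8.808 × 8.187 × 58.58 × 1.282 = 931.5 m
D_f = 1.31 × 931.5 = 1220 m
     = 1.220 km

D_f ≈ 1.22 km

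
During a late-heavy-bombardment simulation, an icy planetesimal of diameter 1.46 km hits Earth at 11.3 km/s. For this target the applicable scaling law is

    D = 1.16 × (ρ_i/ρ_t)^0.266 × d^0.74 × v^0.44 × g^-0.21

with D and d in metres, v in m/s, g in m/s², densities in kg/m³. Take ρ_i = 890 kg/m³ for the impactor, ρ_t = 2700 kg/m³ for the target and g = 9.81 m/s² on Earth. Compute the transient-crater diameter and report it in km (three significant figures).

In SI units: d = 1460 m, v = 11300 m/s.
(ρ_i/ρ_t)^0.266 = (890/2700)^0.266 = 0.7444
d^0.74 = 1460^0.74 = 219.6
v^0.44 = 11300^0.44 = 60.72
g^-0.21 = 9.81^-0.21 = 0.6191
D = 1.16 × 0.7444 × 219.6 × 60.72 × 0.6191 = 7128 m
   = 7.128 km

D ≈ 7.13 km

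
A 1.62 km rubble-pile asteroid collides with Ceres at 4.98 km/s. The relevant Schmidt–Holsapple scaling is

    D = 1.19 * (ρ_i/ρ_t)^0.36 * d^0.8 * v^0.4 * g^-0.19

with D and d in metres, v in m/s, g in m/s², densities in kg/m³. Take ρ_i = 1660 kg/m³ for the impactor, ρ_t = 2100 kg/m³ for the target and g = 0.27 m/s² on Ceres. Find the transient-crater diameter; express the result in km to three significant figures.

D ≈ 15.6 km

In SI units: d = 1620 m, v = 4980 m/s.
(ρ_i/ρ_t)^0.36 = (1660/2100)^0.36 = 0.9188
d^0.8 = 1620^0.8 = 369.5
v^0.4 = 4980^0.4 = 30.12
g^-0.19 = 0.27^-0.19 = 1.282
D = 1.19 × 0.9188 × 369.5 × 30.12 × 1.282 = 15600 m
   = 15.60 km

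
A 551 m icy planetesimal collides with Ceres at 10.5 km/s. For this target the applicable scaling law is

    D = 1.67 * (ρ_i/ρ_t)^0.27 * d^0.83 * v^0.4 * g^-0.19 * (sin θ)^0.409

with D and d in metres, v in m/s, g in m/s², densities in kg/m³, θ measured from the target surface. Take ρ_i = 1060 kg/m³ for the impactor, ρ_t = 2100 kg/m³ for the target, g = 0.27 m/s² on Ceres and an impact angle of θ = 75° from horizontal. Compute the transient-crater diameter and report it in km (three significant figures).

In SI units: v = 10500 m/s.
(ρ_i/ρ_t)^0.27 = (1060/2100)^0.27 = 0.8314
d^0.83 = 551^0.83 = 188.4
v^0.4 = 10500^0.4 = 40.60
g^-0.19 = 0.27^-0.19 = 1.282
(sin 75°)^0.409 = 0.9659^0.409 = 0.9859
D = 1.67 × 0.8314 × 188.4 × 40.60 × 1.282 × 0.9859 = 13423 m
   = 13.42 km

D ≈ 13.4 km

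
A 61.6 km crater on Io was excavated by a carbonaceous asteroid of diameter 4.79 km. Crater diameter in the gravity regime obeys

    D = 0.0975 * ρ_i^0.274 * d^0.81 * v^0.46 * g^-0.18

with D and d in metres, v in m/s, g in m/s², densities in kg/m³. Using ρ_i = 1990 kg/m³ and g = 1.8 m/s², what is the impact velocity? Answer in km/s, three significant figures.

Rearranging for v: v = [D / (0.0975 · 1990^0.274 · 4790^0.81 · 1.8^-0.18)]^(1/0.46).
D = 61600 m.
1990^0.274 = 8.015
4790^0.81 = 957.4
1.8^-0.18 = 0.8996
Denominator = 0.0975 × 8.015 × 957.4 × 0.8996 = 673.1
D / 673.1 = 61600 / 673.1 = 91.52
v = 91.52^(1/0.46) = 91.52^2.1739 = 18371 m/s

v ≈ 18.4 km/s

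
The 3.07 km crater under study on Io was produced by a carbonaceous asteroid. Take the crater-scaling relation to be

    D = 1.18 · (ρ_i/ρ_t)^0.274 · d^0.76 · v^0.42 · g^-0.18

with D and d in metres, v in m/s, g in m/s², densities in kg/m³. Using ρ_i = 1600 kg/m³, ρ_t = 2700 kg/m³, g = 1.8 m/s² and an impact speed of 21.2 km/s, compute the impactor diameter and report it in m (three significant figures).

d ≈ 176 m

Rearranging for d: d = [D / (1.18 · (1600/2700)^0.274 · 21200^0.42 · 1.8^-0.18)]^(1/0.76).
D = 3070 m.
(1600/2700)^0.274 = 0.8664
21200^0.42 = 65.62
1.8^-0.18 = 0.8996
Denominator = 1.18 × 0.8664 × 65.62 × 0.8996 = 60.35
D / 60.35 = 3070 / 60.35 = 50.87
d = 50.87^(1/0.76) = 50.87^1.3158 = 175.9 m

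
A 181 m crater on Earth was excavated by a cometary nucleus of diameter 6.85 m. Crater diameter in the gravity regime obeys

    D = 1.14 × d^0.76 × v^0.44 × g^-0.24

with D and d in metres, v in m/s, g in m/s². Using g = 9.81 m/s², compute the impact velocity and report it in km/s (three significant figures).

Rearranging for v: v = [D / (1.14 · 6.85^0.76 · 9.81^-0.24)]^(1/0.44).
6.85^0.76 = 4.316
9.81^-0.24 = 0.5781
Denominator = 1.14 × 4.316 × 0.5781 = 2.844
D / 2.844 = 181 / 2.844 = 63.64
v = 63.64^(1/0.44) = 63.64^2.2727 = 12570 m/s

v ≈ 12.6 km/s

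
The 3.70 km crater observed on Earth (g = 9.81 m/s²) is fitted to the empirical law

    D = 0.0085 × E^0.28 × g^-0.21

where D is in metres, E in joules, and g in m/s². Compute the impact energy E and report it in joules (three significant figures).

E ≈ 7.63 × 10^20 J

Rearranging: E = [D / (0.0085 · g^-0.21)]^(1/0.28).
D = 3700 m.
g^-0.21 = 9.81^-0.21 = 0.6191
D / (0.0085 × 0.6191) = 3700 / (5.262 × 10^-3) = 7.032 × 10^5
E = (7.032 × 10^5)^3.5714 = 7.625 × 10^20 J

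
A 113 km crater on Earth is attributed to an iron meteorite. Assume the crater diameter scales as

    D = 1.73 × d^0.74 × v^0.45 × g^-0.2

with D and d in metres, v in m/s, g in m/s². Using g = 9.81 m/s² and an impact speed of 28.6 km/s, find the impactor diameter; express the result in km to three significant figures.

d ≈ 11.6 km

Rearranging for d: d = [D / (1.73 · 28600^0.45 · 9.81^-0.2)]^(1/0.74).
D = 113000 m.
28600^0.45 = 101.2
9.81^-0.2 = 0.6334
Denominator = 1.73 × 101.2 × 0.6334 = 110.9
D / 110.9 = 113000 / 110.9 = 1019
d = 1019^(1/0.74) = 1019^1.3514 = 11621 m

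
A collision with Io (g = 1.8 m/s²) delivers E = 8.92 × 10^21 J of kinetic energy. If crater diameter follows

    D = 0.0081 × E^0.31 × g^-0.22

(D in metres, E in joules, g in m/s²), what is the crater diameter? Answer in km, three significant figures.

E^0.31 = (8.92 × 10^21)^0.31 = 6.377 × 10^6
g^-0.22 = 1.8^-0.22 = 0.8787
D = 0.0081 × 6.377 × 10^6 × 0.8787 = 45388 m
   = 45.39 km

D ≈ 45.4 km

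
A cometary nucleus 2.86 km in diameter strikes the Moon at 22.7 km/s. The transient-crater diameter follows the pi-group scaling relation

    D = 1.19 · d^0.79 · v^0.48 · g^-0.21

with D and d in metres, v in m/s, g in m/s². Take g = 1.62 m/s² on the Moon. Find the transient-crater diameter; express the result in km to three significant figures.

D ≈ 71.3 km

In SI units: d = 2860 m, v = 22700 m/s.
d^0.79 = 2860^0.79 = 537.7
v^0.48 = 22700^0.48 = 123.3
g^-0.21 = 1.62^-0.21 = 0.9037
D = 1.19 × 537.7 × 123.3 × 0.9037 = 71298 m
   = 71.30 km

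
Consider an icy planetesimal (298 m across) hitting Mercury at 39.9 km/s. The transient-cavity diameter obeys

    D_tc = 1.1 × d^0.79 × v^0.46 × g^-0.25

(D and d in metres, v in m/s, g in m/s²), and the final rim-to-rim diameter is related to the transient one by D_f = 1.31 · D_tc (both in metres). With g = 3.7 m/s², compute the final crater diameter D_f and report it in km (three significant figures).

v = 39900 m/s.
d^0.79 = 298^0.79 = 90.08
v^0.46 = 39900^0.46 = 130.8
g^-0.25 = 3.7^-0.25 = 0.7210
D_tc = 1.1 × 90.08 × 130.8 × 0.7210 = 9345 m
D_f = 1.31 × 9345 = 12242 m
     = 12.24 km

D_f ≈ 12.2 km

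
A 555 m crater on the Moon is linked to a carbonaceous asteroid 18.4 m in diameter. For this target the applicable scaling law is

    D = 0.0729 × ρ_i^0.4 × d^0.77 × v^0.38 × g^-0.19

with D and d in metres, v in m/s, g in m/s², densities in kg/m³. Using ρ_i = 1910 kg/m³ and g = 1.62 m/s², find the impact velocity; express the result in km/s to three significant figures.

v ≈ 20.1 km/s

Rearranging for v: v = [D / (0.0729 · 1910^0.4 · 18.4^0.77 · 1.62^-0.19)]^(1/0.38).
1910^0.4 = 20.53
18.4^0.77 = 9.417
1.62^-0.19 = 0.9124
Denominator = 0.0729 × 20.53 × 9.417 × 0.9124 = 12.86
D / 12.86 = 555 / 12.86 = 43.16
v = 43.16^(1/0.38) = 43.16^2.6316 = 20085 m/s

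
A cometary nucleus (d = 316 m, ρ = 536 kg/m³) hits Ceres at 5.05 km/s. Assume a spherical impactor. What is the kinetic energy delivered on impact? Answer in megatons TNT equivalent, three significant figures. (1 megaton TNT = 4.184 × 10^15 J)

v = 5050 m/s.
Mass m = (π/6) ρ d³ = (π/6) × 536 × (316)³ = 8.856 × 10^9 kg
E = ½ m v² = 0.5 × 8.856 × 10^9 × (5050)² = 1.129 × 10^17 J
   = 1.129 × 10^17 / 4.184×10^15 = 26.98 Mt

E ≈ 27.0 Mt TNT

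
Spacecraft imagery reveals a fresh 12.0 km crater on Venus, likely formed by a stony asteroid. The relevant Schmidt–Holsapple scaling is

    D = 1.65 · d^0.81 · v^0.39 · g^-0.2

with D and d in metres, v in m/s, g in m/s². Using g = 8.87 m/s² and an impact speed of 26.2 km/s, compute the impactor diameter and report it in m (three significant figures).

Rearranging for d: d = [D / (1.65 · 26200^0.39 · 8.87^-0.2)]^(1/0.81).
D = 12000 m.
26200^0.39 = 52.86
8.87^-0.2 = 0.6463
Denominator = 1.65 × 52.86 × 0.6463 = 56.37
D / 56.37 = 12000 / 56.37 = 212.9
d = 212.9^(1/0.81) = 212.9^1.2346 = 748.8 m

d ≈ 749 m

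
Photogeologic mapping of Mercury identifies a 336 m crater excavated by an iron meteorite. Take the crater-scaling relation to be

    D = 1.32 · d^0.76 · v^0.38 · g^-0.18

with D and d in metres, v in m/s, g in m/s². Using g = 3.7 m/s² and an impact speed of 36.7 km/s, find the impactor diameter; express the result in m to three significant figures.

Rearranging for d: d = [D / (1.32 · 36700^0.38 · 3.7^-0.18)]^(1/0.76).
36700^0.38 = 54.27
3.7^-0.18 = 0.7902
Denominator = 1.32 × 54.27 × 0.7902 = 56.61
D / 56.61 = 336 / 56.61 = 5.935
d = 5.935^(1/0.76) = 5.935^1.3158 = 10.42 m

d ≈ 10.4 m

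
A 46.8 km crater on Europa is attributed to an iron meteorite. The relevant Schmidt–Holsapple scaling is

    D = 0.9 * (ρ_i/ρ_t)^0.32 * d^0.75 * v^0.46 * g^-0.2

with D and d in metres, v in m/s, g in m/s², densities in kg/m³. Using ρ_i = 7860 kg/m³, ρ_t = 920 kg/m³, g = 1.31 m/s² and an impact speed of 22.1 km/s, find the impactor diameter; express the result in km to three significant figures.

Rearranging for d: d = [D / (0.9 · (7860/920)^0.32 · 22100^0.46 · 1.31^-0.2)]^(1/0.75).
D = 46800 m.
(7860/920)^0.32 = 1.987
22100^0.46 = 99.64
1.31^-0.2 = 0.9474
Denominator = 0.9 × 1.987 × 99.64 × 0.9474 = 168.8
D / 168.8 = 46800 / 168.8 = 277.3
d = 277.3^(1/0.75) = 277.3^1.3333 = 1808 m

d ≈ 1.81 km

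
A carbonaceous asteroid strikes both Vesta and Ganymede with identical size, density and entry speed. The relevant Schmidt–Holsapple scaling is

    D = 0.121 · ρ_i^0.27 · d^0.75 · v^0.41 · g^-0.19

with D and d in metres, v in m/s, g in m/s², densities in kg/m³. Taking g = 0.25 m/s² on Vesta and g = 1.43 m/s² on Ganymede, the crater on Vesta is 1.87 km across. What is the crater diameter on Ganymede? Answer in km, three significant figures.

D ≈ 1.34 km

All impactor-dependent factors cancel in the ratio, leaving D_Ganymede/D_Vesta = (g_Ganymede/g_Vesta)^-0.19.
(1.43/0.25)^-0.19 = 5.720^-0.19 = 0.7180
D_Ganymede = 0.7180 × 1.87 km = 1.34 km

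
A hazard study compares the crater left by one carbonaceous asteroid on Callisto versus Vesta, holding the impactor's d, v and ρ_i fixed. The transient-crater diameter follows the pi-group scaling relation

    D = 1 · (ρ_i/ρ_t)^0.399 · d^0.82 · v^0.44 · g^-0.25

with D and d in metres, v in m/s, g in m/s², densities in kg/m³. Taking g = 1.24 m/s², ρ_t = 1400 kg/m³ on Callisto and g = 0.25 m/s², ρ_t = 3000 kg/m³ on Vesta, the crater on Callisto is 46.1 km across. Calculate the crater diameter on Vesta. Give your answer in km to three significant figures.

D ≈ 50.8 km

The impactor-only factors (d, v, ρ_i) cancel in the ratio, leaving D_Vesta/D_Callisto = (g_Vesta/g_Callisto)^-0.25 · (ρ_t,Callisto/ρ_t,Vesta)^0.399.
(0.25/1.24)^-0.25 = 0.2016^-0.25 = 1.492
(1400/3000)^0.399 = 0.4667^0.399 = 0.7378
Ratio = 1.492 × 0.7378 = 1.101
D_Vesta = 1.101 × 46.1 km = 50.8 km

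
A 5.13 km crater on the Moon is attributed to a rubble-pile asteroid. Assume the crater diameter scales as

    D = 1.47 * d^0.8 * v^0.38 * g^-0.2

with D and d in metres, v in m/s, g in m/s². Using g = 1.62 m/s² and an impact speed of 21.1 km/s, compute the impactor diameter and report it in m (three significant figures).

d ≈ 267 m

Rearranging for d: d = [D / (1.47 · 21100^0.38 · 1.62^-0.2)]^(1/0.8).
D = 5130 m.
21100^0.38 = 43.98
1.62^-0.2 = 0.9080
Denominator = 1.47 × 43.98 × 0.9080 = 58.70
D / 58.70 = 5130 / 58.70 = 87.39
d = 87.39^(1/0.8) = 87.39^1.25 = 267.2 m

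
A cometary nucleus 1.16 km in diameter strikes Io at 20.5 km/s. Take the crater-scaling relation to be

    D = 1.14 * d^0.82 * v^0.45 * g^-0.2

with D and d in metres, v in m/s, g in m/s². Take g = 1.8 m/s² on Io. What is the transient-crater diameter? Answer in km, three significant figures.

D ≈ 28.8 km

In SI units: d = 1160 m, v = 20500 m/s.
d^0.82 = 1160^0.82 = 325.7
v^0.45 = 20500^0.45 = 87.15
g^-0.2 = 1.8^-0.2 = 0.8891
D = 1.14 × 325.7 × 87.15 × 0.8891 = 28770 m
   = 28.77 km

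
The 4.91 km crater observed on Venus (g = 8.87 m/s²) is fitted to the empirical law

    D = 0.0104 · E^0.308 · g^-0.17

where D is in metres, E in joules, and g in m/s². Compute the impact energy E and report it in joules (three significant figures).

E ≈ 8.82 × 10^18 J

Rearranging: E = [D / (0.0104 · g^-0.17)]^(1/0.308).
D = 4910 m.
g^-0.17 = 8.87^-0.17 = 0.6900
D / (0.0104 × 0.6900) = 4910 / (7.176 × 10^-3) = 6.842 × 10^5
E = (6.842 × 10^5)^3.2468 = 8.824 × 10^18 J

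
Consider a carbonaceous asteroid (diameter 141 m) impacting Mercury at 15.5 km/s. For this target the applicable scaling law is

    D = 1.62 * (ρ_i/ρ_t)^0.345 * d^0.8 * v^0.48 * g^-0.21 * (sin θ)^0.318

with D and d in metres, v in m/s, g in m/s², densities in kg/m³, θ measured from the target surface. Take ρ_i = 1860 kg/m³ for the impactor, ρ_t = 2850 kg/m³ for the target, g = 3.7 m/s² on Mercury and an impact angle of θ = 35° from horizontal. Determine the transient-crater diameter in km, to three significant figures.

In SI units: v = 15500 m/s.
(ρ_i/ρ_t)^0.345 = (1860/2850)^0.345 = 0.8631
d^0.8 = 141^0.8 = 52.41
v^0.48 = 15500^0.48 = 102.7
g^-0.21 = 3.7^-0.21 = 0.7598
(sin 35°)^0.318 = 0.5736^0.318 = 0.8380
D = 1.62 × 0.8631 × 52.41 × 102.7 × 0.7598 × 0.8380 = 4792 m
   = 4.792 km

D ≈ 4.79 km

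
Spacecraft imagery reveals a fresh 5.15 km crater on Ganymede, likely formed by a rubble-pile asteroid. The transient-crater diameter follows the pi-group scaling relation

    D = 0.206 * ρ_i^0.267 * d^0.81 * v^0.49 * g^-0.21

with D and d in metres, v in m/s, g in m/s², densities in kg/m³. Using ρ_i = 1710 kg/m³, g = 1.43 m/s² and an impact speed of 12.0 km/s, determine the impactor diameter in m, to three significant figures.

Rearranging for d: d = [D / (0.206 · 1710^0.267 · 12000^0.49 · 1.43^-0.21)]^(1/0.81).
D = 5150 m.
1710^0.267 = 7.298
12000^0.49 = 99.72
1.43^-0.21 = 0.9276
Denominator = 0.206 × 7.298 × 99.72 × 0.9276 = 139.1
D / 139.1 = 5150 / 139.1 = 37.02
d = 37.02^(1/0.81) = 37.02^1.2346 = 86.38 m

d ≈ 86.4 m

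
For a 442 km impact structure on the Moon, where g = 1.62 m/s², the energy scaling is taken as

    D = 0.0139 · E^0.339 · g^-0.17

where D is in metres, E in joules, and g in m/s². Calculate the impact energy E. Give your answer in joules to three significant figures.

E ≈ 1.72 × 10^22 J

Rearranging: E = [D / (0.0139 · g^-0.17)]^(1/0.339).
D = 442000 m.
g^-0.17 = 1.62^-0.17 = 0.9213
D / (0.0139 × 0.9213) = 442000 / (0.01281) = 3.450 × 10^7
E = (3.450 × 10^7)^2.9499 = 1.721 × 10^22 J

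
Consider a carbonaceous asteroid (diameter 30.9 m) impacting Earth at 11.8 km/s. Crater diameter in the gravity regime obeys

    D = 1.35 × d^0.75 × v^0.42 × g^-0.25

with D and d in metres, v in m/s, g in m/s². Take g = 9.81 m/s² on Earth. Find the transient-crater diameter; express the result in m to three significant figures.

In SI units: v = 11800 m/s.
d^0.75 = 30.9^0.75 = 13.11
v^0.42 = 11800^0.42 = 51.31
g^-0.25 = 9.81^-0.25 = 0.5650
D = 1.35 × 13.11 × 51.31 × 0.5650 = 513.1 m

D ≈ 513 m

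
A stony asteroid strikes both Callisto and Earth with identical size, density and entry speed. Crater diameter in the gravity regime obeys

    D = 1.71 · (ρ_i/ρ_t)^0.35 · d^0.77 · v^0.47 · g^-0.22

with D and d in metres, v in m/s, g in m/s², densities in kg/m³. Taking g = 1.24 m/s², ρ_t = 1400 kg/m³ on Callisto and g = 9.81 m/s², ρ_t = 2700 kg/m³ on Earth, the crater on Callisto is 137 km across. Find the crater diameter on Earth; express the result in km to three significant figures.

D ≈ 69.1 km

The impactor-only factors (d, v, ρ_i) cancel in the ratio, leaving D_Earth/D_Callisto = (g_Earth/g_Callisto)^-0.22 · (ρ_t,Callisto/ρ_t,Earth)^0.35.
(9.81/1.24)^-0.22 = 7.911^-0.22 = 0.6344
(1400/2700)^0.35 = 0.5185^0.35 = 0.7946
Ratio = 0.6344 × 0.7946 = 0.5041
D_Earth = 0.5041 × 137 km = 69.1 km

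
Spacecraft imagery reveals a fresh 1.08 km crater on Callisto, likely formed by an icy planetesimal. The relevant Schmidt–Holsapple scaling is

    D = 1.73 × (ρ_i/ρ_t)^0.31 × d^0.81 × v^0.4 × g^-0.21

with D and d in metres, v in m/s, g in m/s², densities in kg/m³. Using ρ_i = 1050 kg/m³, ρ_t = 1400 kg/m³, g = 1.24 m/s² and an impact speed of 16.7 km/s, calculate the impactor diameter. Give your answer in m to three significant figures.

Rearranging for d: d = [D / (1.73 · (1050/1400)^0.31 · 16700^0.4 · 1.24^-0.21)]^(1/0.81).
D = 1080 m.
(1050/1400)^0.31 = 0.9147
16700^0.4 = 48.87
1.24^-0.21 = 0.9558
Denominator = 1.73 × 0.9147 × 48.87 × 0.9558 = 73.92
D / 73.92 = 1080 / 73.92 = 14.61
d = 14.61^(1/0.81) = 14.61^1.2346 = 27.41 m

d ≈ 27.4 m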